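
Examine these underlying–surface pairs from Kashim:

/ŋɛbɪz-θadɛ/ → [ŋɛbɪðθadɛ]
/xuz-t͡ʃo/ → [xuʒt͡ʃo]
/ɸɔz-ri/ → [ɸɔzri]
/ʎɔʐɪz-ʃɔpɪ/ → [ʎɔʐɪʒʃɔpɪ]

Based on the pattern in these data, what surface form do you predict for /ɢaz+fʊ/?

[ɢavfʊ]

The data show regressive place assimilation: /z/ → [ð] before /θ/; /z/ → [ʒ] before /t͡ʃ/; /z/ → [ʒ] before /ʃ/. In each pair only place changes, matching the following consonant, while manner and voice stay constant.
No alternation appears in [ɸɔzri]: there the adjacent consonants already agree in place (/z/ and /r/ are both alveolar), so this form is consistent with the same rule.
/z/ is a voiced alveolar fricative. The following trigger /f/ is labiodental, so /z/ must become labiodental as well.
A voiced labiodental fricative is [v], so the surface segment is [v].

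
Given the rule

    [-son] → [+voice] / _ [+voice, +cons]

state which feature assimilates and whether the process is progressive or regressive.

The target ([-son], obstruents) acquires [+voice] next to a voiced consonant ([+voice, +cons]) — it takes on the voicing of its neighbour, so the feature that spreads is voicing.
Since the environment is written after the underscore, the trigger follows the target; the direction is regressive.

regressive voicing assimilation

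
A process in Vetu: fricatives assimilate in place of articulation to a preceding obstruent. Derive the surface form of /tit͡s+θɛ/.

[tit͡ssɛ]

The rule targets /θ/ (voiceless dental fricative), which sits after the trigger /t͡s/ (alveolar).
The voiceless alveolar fricative is [s], so /θ/ → [s].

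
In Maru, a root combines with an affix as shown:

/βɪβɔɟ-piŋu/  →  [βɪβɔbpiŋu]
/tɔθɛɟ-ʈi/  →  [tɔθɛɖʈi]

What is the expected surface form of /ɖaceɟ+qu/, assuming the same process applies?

[ɖaceɢqu]

The data show regressive place assimilation: /ɟ/ → [b] before /p/; /ɟ/ → [ɖ] before /ʈ/. In each pair only place changes, matching the following consonant, while manner and voice stay constant.
The rule targets /ɟ/ (voiced palatal stop), which sits before the trigger /q/ (uvular).
Changing only its place to uvular gives [ɢ] — the voiced uvular stop.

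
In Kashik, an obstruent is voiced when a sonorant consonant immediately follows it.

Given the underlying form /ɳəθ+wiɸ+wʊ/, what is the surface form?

The rule targets /θ/ (voiceless dental fricative), which sits before the trigger /w/ (voiced).
The voiced dental fricative is [ð], so /θ/ → [ð].
At the second juncture, /ɸ/ likewise becomes [β] adjacent to /w/.

[ɳəðwiβwʊ]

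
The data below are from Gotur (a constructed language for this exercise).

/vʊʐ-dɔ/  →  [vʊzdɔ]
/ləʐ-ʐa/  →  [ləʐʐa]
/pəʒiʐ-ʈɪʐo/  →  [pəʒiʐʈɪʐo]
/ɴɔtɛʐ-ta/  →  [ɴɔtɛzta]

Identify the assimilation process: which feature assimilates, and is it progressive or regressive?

regressive place assimilation

Comparing underlying and surface forms, /ʐ/ → [z] is the alternation; the neighbouring /d/ is constant.
The change retroflex → alveolar matches the place of the following /d/, identifying this as place assimilation.
Manner and voice are unchanged, so the assimilation is partial, not total.
The other alternating form patterns the same way: /ʐ/ → [z] before /t/ (retroflex → alveolar, matching alveolar) — only place changes, and always toward the following segment.
No alternation appears in [ləʐʐa], [pəʒiʐʈɪʐo]: there the adjacent consonants already agree in place (/ʐ/ and /ʐ/ are both retroflex; /ʐ/ and /ʈ/ are both retroflex), so these forms are consistent with the same rule.
Since the segment that changes precedes the conditioning segment, the assimilation is regressive.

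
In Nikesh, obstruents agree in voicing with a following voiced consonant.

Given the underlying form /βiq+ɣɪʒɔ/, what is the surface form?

[βiɢɣɪʒɔ]

The rule targets /q/ (voiceless uvular stop), which sits before the trigger /ɣ/ (voiced).
A voiced uvular stop is [ɢ], so the surface segment is [ɢ].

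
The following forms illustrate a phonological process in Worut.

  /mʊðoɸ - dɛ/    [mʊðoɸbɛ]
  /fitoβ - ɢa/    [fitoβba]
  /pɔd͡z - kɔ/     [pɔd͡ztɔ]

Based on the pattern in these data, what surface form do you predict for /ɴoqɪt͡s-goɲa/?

The data show progressive place assimilation: /d/ → [b] after /ɸ/; /ɢ/ → [b] after /β/; /k/ → [t] after /d͡z/. In each pair only place changes, matching the preceding consonant, while manner and voice stay constant.
/g/ is a voiced velar stop. The preceding trigger /t͡s/ is alveolar, so /g/ must become alveolar as well.
Changing only its place to alveolar gives [d] — the voiced alveolar stop.

[ɴoqɪt͡sdoɲa]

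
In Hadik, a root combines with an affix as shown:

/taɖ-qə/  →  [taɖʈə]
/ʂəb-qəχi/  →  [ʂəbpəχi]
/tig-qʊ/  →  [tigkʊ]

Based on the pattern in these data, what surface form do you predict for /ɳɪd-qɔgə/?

The data show progressive place assimilation: /q/ → [ʈ] after /ɖ/; /q/ → [p] after /b/; /q/ → [k] after /g/. In each pair only place changes, matching the preceding consonant, while manner and voice stay constant.
/q/ is a voiceless uvular stop. The preceding trigger /d/ is alveolar, so /q/ must become alveolar as well.
Changing only its place to alveolar gives [t] — the voiceless alveolar stop.

[ɳɪdtɔgə]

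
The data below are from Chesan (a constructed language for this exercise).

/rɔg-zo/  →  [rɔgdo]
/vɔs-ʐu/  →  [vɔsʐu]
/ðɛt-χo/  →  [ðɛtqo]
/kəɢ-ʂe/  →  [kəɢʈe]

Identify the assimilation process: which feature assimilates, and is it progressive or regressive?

The segment that alternates is /z/, which surfaces as [d] when adjacent to /g/.
The change fricative → stop matches the manner of the preceding /g/, identifying this as manner assimilation.
Place and voice are unchanged, so the assimilation is partial, not total.
The other alternating forms pattern the same way: /χ/ → [q] after /t/ (fricative → stop, matching a stop); /ʂ/ → [ʈ] after /ɢ/ (fricative → stop, matching a stop) — only manner changes, and always toward the preceding segment.
Nothing changes in [vɔsʐu]: there the adjacent consonants already agree in manner (/ʐ/ and /s/ are both fricatives), so this form is consistent with the same rule.
Since the segment that changes follows the conditioning segment, the assimilation is progressive.

progressive manner assimilation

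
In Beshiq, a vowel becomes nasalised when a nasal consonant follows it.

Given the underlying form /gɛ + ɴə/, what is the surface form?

[gɛ̃ɴə]

/ɛ/ sits next to the nasal /ɴ/ and is therefore nasalised to [ɛ̃].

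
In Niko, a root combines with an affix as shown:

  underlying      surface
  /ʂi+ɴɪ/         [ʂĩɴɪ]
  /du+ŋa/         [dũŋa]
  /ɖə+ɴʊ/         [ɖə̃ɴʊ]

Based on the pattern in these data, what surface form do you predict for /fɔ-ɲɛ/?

[fɔ̃ɲɛ]

The data show regressive nasality assimilation (vowel nasalisation): /i/ → [ĩ] before /ɴ/; /u/ → [ũ] before /ŋ/; /ə/ → [ə̃] before /ɴ/ — a vowel is nasalised by an immediately following nasal consonant.
/ɔ/ sits next to the nasal /ɲ/ and is therefore nasalised to [ɔ̃].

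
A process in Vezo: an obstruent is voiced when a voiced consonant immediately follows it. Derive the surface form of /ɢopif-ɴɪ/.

The rule targets /f/ (voiceless labiodental fricative), which sits before the trigger /ɴ/ (voiced).
A voiced labiodental fricative is [v], so the surface segment is [v].

[ɢopivɴɪ]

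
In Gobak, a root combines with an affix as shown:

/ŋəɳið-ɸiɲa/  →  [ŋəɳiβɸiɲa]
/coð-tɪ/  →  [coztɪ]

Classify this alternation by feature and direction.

regressive place assimilation

Comparing underlying and surface forms, /ð/ → [β] is the alternation; the neighbouring /ɸ/ is constant.
The change dental → bilabial matches the place of the following /ɸ/, identifying this as place assimilation.
Manner and voice are unchanged, so the assimilation is partial, not total.
Checking the remaining alternation: /ð/ → [z] before /t/ (dental → alveolar, matching alveolar) — only place changes, and always toward the following segment.
The trigger is the following segment, so the direction is regressive (anticipatory).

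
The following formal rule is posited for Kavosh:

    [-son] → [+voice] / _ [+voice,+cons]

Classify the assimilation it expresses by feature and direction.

regressive voicing assimilation

The structural change is [+voice], and the conditioning segment [+voice,+cons] (a voiced consonant) is itself voiced, so the target comes to share the voicing of its neighbour — voicing assimilation.
Since the environment is written after the underscore, the trigger follows the target; the direction is regressive.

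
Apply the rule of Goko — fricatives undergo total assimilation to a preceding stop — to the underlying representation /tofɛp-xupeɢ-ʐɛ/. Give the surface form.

[tofɛppupeɢɢɛ]

/x/ is the segment targeted by the rule; it sits immediately after /p/, so it assimilates completely and surfaces as [p].
The same rule applies at the second boundary: /ʐ/ → [ɢ] next to /ɢ/.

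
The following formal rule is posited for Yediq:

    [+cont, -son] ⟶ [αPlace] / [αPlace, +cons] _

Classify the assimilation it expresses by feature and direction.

progressive place assimilation

The rule copies the place features (abbreviated [Place]) from the environment onto the target, so the assimilating feature is place.
The conditioning segment sits to the left of the focus bar, meaning the trigger precedes the segment that changes — progressive assimilation.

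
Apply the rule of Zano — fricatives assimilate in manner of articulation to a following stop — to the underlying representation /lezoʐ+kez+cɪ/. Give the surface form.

/ʐ/ is a voiced retroflex fricative. The following trigger /k/ is a stop, so /ʐ/ must become a stop as well.
Changing only its manner to stop gives [ɖ] — the voiced retroflex stop.
The same rule applies at the second boundary: /z/ → [d] next to /c/.

[lezoɖkedcɪ]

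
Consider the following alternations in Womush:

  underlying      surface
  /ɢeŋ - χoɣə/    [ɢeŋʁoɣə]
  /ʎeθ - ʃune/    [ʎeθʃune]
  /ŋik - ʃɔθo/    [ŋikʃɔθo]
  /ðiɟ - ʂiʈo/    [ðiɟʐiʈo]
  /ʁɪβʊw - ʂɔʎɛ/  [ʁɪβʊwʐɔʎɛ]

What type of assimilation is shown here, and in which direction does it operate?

Comparing underlying and surface forms, /χ/ → [ʁ] is the alternation; the neighbouring /ŋ/ is constant.
/χ/ is voiceless while /ŋ/ is voiced; the output [ʁ] is voiced, matching the trigger — so the feature that spreads is voicing.
Place and manner are unchanged, so the assimilation is partial, not total.
Checking the remaining alternations: /ʂ/ → [ʐ] after /ɟ/ (voiceless → voiced, matching voiced); /ʂ/ → [ʐ] after /w/ (voiceless → voiced, matching voiced) — only voicing changes, and always toward the preceding segment.
Nothing changes in [ʎeθʃune], [ŋikʃɔθo]: there the adjacent consonants already agree in voicing (/ʃ/ and /θ/ are both voiceless; /ʃ/ and /k/ are both voiceless), so these forms are consistent with the same rule.
The trigger is the preceding segment, so the direction is progressive (perseverative).

progressive voicing assimilation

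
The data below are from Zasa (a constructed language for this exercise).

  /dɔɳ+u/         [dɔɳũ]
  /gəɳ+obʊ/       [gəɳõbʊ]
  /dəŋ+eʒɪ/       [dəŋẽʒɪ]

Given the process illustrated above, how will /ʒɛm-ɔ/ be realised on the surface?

[ʒɛmɔ̃]

The data show progressive nasality assimilation (vowel nasalisation): /u/ → [ũ] after /ɳ/; /o/ → [õ] after /ɳ/; /e/ → [ẽ] after /ŋ/ — a vowel is nasalised by an immediately preceding nasal consonant.
/ɔ/ sits next to the nasal /m/ and is therefore nasalised to [ɔ̃].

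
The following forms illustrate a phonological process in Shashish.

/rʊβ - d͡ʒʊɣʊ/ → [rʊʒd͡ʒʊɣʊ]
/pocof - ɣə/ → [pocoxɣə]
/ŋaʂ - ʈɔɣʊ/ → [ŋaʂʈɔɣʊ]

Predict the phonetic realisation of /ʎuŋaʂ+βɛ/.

The data show regressive place assimilation: /β/ → [ʒ] before /d͡ʒ/; /f/ → [x] before /ɣ/. In each pair only place changes, matching the following consonant, while manner and voice stay constant.
Nothing changes in [ŋaʂʈɔɣʊ]: there the adjacent consonants already agree in place (/ʂ/ and /ʈ/ are both retroflex), so this form is consistent with the same rule.
/ʂ/ is a voiceless retroflex fricative. The following trigger /β/ is bilabial, so /ʂ/ must become bilabial as well.
A voiceless bilabial fricative is [ɸ], so the surface segment is [ɸ].

[ʎuŋaɸβɛ]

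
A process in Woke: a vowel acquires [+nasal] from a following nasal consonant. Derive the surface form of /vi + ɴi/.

[vĩɴi]

/i/ sits next to the nasal /ɴ/ and is therefore nasalised to [ĩ].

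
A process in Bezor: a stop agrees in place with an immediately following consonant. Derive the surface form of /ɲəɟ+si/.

/ɟ/ is a voiced palatal stop. The following trigger /s/ is alveolar, so /ɟ/ must become alveolar as well.
Changing only its place to alveolar gives [d] — the voiced alveolar stop.

[ɲədsi]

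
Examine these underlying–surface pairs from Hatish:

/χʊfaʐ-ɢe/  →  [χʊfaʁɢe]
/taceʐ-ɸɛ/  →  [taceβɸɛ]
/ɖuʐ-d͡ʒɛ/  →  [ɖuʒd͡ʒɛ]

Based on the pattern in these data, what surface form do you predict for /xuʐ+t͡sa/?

The data show regressive place assimilation: /ʐ/ → [ʁ] before /ɢ/; /ʐ/ → [β] before /ɸ/; /ʐ/ → [ʒ] before /d͡ʒ/. In each pair only place changes, matching the following consonant, while manner and voice stay constant.
/ʐ/ is a voiced retroflex fricative. The following trigger /t͡s/ is alveolar, so /ʐ/ must become alveolar as well.
A voiced alveolar fricative is [z], so the surface segment is [z].

[xuzt͡sa]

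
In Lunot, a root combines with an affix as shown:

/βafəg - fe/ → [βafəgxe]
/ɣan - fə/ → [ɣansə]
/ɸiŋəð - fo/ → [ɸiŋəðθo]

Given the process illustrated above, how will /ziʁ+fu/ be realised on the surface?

[ziʁχu]

The data show progressive place assimilation: /f/ → [x] after /g/; /f/ → [s] after /n/; /f/ → [θ] after /ð/. In each pair only place changes, matching the preceding consonant, while manner and voice stay constant.
/f/ is a voiceless labiodental fricative. The preceding trigger /ʁ/ is uvular, so /f/ must become uvular as well.
The voiceless uvular fricative is [χ], so /f/ → [χ].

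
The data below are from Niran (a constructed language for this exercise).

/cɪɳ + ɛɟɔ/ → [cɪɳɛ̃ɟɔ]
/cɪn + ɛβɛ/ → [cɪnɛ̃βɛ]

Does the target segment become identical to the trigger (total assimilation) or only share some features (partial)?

The vowel /ɛ/ surfaces as nasalised [ɛ̃] next to the preceding nasal /ɳ/ — it has acquired the [+nasal] feature of its neighbour.
Likewise in the remaining data: /ɛ/ → [ɛ̃] after /n/ — each time a vowel is nasalised next to a preceding nasal.

partial assimilation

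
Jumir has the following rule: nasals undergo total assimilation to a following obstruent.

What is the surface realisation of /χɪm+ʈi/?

/m/ is the segment targeted by the rule; it sits immediately before /ʈ/, so it assimilates completely and surfaces as [ʈ].

[χɪʈʈi]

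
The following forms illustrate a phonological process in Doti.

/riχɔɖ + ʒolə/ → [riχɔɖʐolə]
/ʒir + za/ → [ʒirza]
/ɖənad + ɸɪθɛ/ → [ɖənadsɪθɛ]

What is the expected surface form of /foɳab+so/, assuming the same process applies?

The data show progressive place assimilation: /ʒ/ → [ʐ] after /ɖ/; /ɸ/ → [s] after /d/. In each pair only place changes, matching the preceding consonant, while manner and voice stay constant.
Nothing changes in [ʒirza]: there the adjacent consonants already agree in place (/z/ and /r/ are both alveolar), so this form is consistent with the same rule.
The rule targets /s/ (voiceless alveolar fricative), which sits after the trigger /b/ (bilabial).
Changing only its place to bilabial gives [ɸ] — the voiceless bilabial fricative.

[foɳabɸo]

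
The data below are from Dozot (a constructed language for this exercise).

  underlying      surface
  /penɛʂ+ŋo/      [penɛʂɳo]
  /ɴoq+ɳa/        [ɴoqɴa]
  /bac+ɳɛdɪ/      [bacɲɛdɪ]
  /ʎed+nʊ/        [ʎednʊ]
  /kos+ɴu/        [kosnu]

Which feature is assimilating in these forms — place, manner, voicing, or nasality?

place

Comparing underlying and surface forms, /ŋ/ → [ɳ] is the alternation; the neighbouring /ʂ/ is constant.
The change velar → retroflex matches the place of the preceding /ʂ/, identifying this as place assimilation.
The other alternating forms pattern the same way: /ɳ/ → [ɴ] after /q/ (retroflex → uvular, matching uvular); /ɳ/ → [ɲ] after /c/ (retroflex → palatal, matching palatal); /ɴ/ → [n] after /s/ (uvular → alveolar, matching alveolar) — only place changes, and always toward the preceding segment.
Nothing changes in [ʎednʊ]: there the adjacent consonants already agree in place (/n/ and /d/ are both alveolar), so this form is consistent with the same rule.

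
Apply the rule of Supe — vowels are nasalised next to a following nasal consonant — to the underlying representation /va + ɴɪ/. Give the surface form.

[vãɴɪ]

The vowel /a/ is adjacent to the following nasal /ɴ/, so it acquires [+nasal] and surfaces as [ã].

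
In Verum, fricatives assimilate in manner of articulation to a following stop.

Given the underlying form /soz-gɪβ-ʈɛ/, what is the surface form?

[sodgɪbʈɛ]

The rule targets /z/ (voiced alveolar fricative), which sits before the trigger /g/ (stop).
The voiced alveolar stop is [d], so /z/ → [d].
The same rule applies at the second boundary: /β/ → [b] next to /ʈ/.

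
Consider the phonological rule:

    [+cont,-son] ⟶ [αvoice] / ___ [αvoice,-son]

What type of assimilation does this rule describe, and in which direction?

The rule copies [voice] from the environment onto the target, so the assimilating feature is voicing.
Since the environment is written after the underscore, the trigger follows the target; the direction is regressive.

regressive voicing assimilation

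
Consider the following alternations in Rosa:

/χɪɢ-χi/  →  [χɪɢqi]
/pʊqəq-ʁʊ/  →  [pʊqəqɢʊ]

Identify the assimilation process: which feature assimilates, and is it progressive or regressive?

Underlying /χ/ is realised as [q] next to /ɢ/; /ɢ/ itself does not change.
The change fricative → stop matches the manner of the preceding /ɢ/, identifying this as manner assimilation.
Place and voice are unchanged, so the assimilation is partial, not total.
Checking the remaining alternation: /ʁ/ → [ɢ] after /q/ (fricative → stop, matching a stop) — only manner changes, and always toward the preceding segment.
Since the segment that changes follows the conditioning segment, the assimilation is progressive.

progressive manner assimilation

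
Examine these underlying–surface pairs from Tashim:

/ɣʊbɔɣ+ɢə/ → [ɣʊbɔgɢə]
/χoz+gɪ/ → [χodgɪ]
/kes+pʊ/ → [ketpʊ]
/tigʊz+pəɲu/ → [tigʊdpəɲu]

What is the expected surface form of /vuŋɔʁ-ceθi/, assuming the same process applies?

[vuŋɔɢceθi]

The data show regressive manner assimilation: /ɣ/ → [g] before /ɢ/; /z/ → [d] before /g/; /s/ → [t] before /p/; /z/ → [d] before /p/. In each pair only manner changes, matching the following consonant, while place and voice stay constant.
/ʁ/ is a voiced uvular fricative. The following trigger /c/ is a stop, so /ʁ/ must become a stop as well.
The voiced uvular stop is [ɢ], so /ʁ/ → [ɢ].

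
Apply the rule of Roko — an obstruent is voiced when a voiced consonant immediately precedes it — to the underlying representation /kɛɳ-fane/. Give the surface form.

[kɛɳvane]

/f/ is a voiceless labiodental fricative. The preceding trigger /ɳ/ is voiced, so /f/ must become voiced as well.
A voiced labiodental fricative is [v], so the surface segment is [v].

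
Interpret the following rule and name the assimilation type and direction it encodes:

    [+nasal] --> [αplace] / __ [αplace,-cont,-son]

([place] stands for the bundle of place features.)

regressive place assimilation

The shared variable α links the value of the place features (abbreviated [place]) on the target to the same value on the neighbouring segment, so place is the feature that assimilates.
Since the environment is written after the underscore, the trigger follows the target; the direction is regressive.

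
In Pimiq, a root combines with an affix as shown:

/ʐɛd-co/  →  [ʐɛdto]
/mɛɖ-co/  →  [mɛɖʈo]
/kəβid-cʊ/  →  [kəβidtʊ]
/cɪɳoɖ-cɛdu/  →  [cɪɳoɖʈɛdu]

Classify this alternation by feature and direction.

progressive place assimilation

Comparing underlying and surface forms, /c/ → [t] is the alternation; the neighbouring /d/ is constant.
/c/ is palatal while /d/ is alveolar; the output [t] is alveolar, matching the trigger — so the feature that spreads is place.
Manner and voice are unchanged, so the assimilation is partial, not total.
The same holds elsewhere in the data: /c/ → [ʈ] after /ɖ/ (palatal → retroflex, matching retroflex) — only place changes, and always toward the preceding segment.
Since the segment that changes follows the conditioning segment, the assimilation is progressive.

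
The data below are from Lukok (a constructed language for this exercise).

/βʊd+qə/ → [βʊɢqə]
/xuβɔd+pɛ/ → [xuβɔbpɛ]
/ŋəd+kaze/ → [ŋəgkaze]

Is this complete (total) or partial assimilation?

The segment that alternates is /d/, which surfaces as [ɢ] when adjacent to /q/.
The change alveolar → uvular matches the place of the following /q/, identifying this as place assimilation.
Manner and voice are unchanged, so the assimilation is partial, not total.
The same holds elsewhere in the data: /d/ → [b] before /p/ (alveolar → bilabial, matching bilabial); /d/ → [g] before /k/ (alveolar → velar, matching velar) — only place changes, and always toward the following segment.

partial assimilation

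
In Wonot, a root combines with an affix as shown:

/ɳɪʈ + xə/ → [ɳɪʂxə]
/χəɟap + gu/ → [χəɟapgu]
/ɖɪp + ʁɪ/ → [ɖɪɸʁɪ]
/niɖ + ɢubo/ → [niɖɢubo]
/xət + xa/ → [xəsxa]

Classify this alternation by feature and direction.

Comparing underlying and surface forms, /ʈ/ → [ʂ] is the alternation; the neighbouring /x/ is constant.
The change stop → fricative matches the manner of the following /x/, identifying this as manner assimilation.
Place and voice are unchanged, so the assimilation is partial, not total.
The same holds elsewhere in the data: /p/ → [ɸ] before /ʁ/ (stop → fricative, matching a fricative); /t/ → [s] before /x/ (stop → fricative, matching a fricative) — only manner changes, and always toward the following segment.
Nothing changes in [χəɟapgu], [niɖɢubo]: there the adjacent consonants already agree in manner (/p/ and /g/ are both stops; /ɖ/ and /ɢ/ are both stops), so these forms are consistent with the same rule.
Since the segment that changes precedes the conditioning segment, the assimilation is regressive.

regressive manner assimilation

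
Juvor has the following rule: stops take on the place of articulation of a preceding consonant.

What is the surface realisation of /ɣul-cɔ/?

[ɣultɔ]

The rule targets /c/ (voiceless palatal stop), which sits after the trigger /l/ (alveolar).
Changing only its place to alveolar gives [t] — the voiceless alveolar stop.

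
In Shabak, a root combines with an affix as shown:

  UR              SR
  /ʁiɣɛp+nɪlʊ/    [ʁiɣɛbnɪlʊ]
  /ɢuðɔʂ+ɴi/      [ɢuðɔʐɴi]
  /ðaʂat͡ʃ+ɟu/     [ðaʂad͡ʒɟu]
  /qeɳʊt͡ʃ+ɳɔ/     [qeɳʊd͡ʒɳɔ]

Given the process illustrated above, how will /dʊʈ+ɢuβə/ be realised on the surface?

[dʊɖɢuβə]

The data show regressive voicing assimilation: /p/ → [b] before /n/; /ʂ/ → [ʐ] before /ɴ/; /t͡ʃ/ → [d͡ʒ] before /ɟ/; /t͡ʃ/ → [d͡ʒ] before /ɳ/. In each pair only voicing changes, matching the following consonant, while place and manner stay constant.
/ʈ/ is a voiceless retroflex stop. The following trigger /ɢ/ is voiced, so /ʈ/ must become voiced as well.
Changing only its voicing to voiced gives [ɖ] — the voiced retroflex stop.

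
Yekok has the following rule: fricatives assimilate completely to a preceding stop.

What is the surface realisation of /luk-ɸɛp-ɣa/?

/ɸ/ is the segment targeted by the rule; it sits immediately after /k/, so it assimilates completely and surfaces as [k].
The same rule applies at the second boundary: /ɣ/ → [p] next to /p/.

[lukkɛppa]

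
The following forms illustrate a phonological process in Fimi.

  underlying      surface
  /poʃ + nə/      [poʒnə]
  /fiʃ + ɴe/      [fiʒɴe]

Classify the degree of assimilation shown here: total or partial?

partial assimilation

Underlying /ʃ/ is realised as [ʒ] next to /n/; /n/ itself does not change.
/ʃ/ is voiceless while /n/ is voiced; the output [ʒ] is voiced, matching the trigger — so the feature that spreads is voicing.
Place and manner are unchanged, so the assimilation is partial, not total.
The same holds elsewhere in the data: /ʃ/ → [ʒ] before /ɴ/ (voiceless → voiced, matching voiced) — only voicing changes, and always toward the following segment.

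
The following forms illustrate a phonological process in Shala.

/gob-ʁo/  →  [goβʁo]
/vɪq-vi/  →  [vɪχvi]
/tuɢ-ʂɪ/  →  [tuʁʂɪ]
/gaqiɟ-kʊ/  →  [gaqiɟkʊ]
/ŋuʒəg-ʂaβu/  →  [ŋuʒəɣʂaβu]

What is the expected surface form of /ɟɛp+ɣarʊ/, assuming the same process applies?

The data show regressive manner assimilation: /b/ → [β] before /ʁ/; /q/ → [χ] before /v/; /ɢ/ → [ʁ] before /ʂ/; /g/ → [ɣ] before /ʂ/. In each pair only manner changes, matching the following consonant, while place and voice stay constant.
No alternation appears in [gaqiɟkʊ]: there the adjacent consonants already agree in manner (/ɟ/ and /k/ are both stops), so this form is consistent with the same rule.
The rule targets /p/ (voiceless bilabial stop), which sits before the trigger /ɣ/ (fricative).
A voiceless bilabial fricative is [ɸ], so the surface segment is [ɸ].

[ɟɛɸɣarʊ]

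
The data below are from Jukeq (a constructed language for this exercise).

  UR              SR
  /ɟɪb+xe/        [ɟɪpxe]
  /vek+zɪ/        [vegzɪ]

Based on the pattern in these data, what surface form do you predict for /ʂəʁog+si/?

The data show regressive voicing assimilation: /b/ → [p] before /x/; /k/ → [g] before /z/. In each pair only voicing changes, matching the following consonant, while place and manner stay constant.
/g/ is a voiced velar stop. The following trigger /s/ is voiceless, so /g/ must become voiceless as well.
A voiceless velar stop is [k], so the surface segment is [k].

[ʂəʁoksi]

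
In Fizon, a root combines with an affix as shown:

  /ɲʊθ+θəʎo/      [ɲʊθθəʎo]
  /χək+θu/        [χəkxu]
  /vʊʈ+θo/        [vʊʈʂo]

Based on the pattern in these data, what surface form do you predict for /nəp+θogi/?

The data show progressive place assimilation: /θ/ → [x] after /k/; /θ/ → [ʂ] after /ʈ/. In each pair only place changes, matching the preceding consonant, while manner and voice stay constant.
No alternation appears in [ɲʊθθəʎo]: there the adjacent consonants already agree in place (/θ/ and /θ/ are both dental), so this form is consistent with the same rule.
/θ/ is a voiceless dental fricative. The preceding trigger /p/ is bilabial, so /θ/ must become bilabial as well.
The voiceless bilabial fricative is [ɸ], so /θ/ → [ɸ].

[nəpɸogi]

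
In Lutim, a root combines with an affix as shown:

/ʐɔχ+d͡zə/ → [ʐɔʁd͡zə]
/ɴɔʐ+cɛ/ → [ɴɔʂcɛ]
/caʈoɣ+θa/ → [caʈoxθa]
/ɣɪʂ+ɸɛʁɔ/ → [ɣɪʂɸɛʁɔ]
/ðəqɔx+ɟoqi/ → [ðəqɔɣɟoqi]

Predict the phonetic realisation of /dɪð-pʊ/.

The data show regressive voicing assimilation: /χ/ → [ʁ] before /d͡z/; /ʐ/ → [ʂ] before /c/; /ɣ/ → [x] before /θ/; /x/ → [ɣ] before /ɟ/. In each pair only voicing changes, matching the following consonant, while place and manner stay constant.
No alternation appears in [ɣɪʂɸɛʁɔ]: there the adjacent consonants already agree in voicing (/ʂ/ and /ɸ/ are both voiceless), so this form is consistent with the same rule.
/ð/ is a voiced dental fricative. The following trigger /p/ is voiceless, so /ð/ must become voiceless as well.
A voiceless dental fricative is [θ], so the surface segment is [θ].

[dɪθpʊ]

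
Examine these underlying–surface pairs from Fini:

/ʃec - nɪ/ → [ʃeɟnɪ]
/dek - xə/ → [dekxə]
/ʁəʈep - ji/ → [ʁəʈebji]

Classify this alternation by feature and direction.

The segment that alternates is /c/, which surfaces as [ɟ] when adjacent to /n/.
/c/ is voiceless while /n/ is voiced; the output [ɟ] is voiced, matching the trigger — so the feature that spreads is voicing.
Place and manner are unchanged, so the assimilation is partial, not total.
The other alternating form patterns the same way: /p/ → [b] before /j/ (voiceless → voiced, matching voiced) — only voicing changes, and always toward the following segment.
No alternation appears in [dekxə]: there the adjacent consonants already agree in voicing (/k/ and /x/ are both voiceless), so this form is consistent with the same rule.
The trigger is the following segment, so the direction is regressive (anticipatory).

regressive voicing assimilation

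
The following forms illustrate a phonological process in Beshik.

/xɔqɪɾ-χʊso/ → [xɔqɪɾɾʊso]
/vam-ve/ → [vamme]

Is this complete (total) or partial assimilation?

The segment that alternates is /χ/, which surfaces as [ɾ] when adjacent to /ɾ/.
The output [ɾ] is identical to the trigger /ɾ/ — every feature (place, manner, voicing) has been copied — so this is total assimilation.
The other form behaves the same way: /v/ → [m] after /m/ — in each case the output is a copy of the preceding consonant.

total assimilation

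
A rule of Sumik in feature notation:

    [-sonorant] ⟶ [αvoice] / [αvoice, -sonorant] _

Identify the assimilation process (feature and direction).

The shared variable α links the value of [voice] on the target to the same value on the neighbouring segment, so voicing is the feature that assimilates.
Since the environment is written before the underscore, the trigger precedes the target; the direction is progressive.

progressive voicing assimilation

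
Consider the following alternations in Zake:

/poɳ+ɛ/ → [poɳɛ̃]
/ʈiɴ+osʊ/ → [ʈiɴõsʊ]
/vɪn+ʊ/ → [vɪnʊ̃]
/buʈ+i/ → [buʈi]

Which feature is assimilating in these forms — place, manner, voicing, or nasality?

The vowel /ɛ/ surfaces as nasalised [ɛ̃] next to the preceding nasal /ɳ/ — it has acquired the [+nasal] feature of its neighbour.
Likewise in the remaining data: /o/ → [õ] after /ɴ/; /ʊ/ → [ʊ̃] after /n/ — each time a vowel is nasalised next to a preceding nasal.
No change occurs in [buʈi] because the vowel at the boundary is adjacent to an oral consonant, not a nasal (/i/ next to /ʈ/).

nasality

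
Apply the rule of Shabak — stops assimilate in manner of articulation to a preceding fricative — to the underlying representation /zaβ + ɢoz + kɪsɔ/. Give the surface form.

[zaβʁozxɪsɔ]

/ɢ/ is a voiced uvular stop. The preceding trigger /β/ is a fricative, so /ɢ/ must become a fricative as well.
The voiced uvular fricative is [ʁ], so /ɢ/ → [ʁ].
At the second juncture, /k/ likewise becomes [x] adjacent to /z/.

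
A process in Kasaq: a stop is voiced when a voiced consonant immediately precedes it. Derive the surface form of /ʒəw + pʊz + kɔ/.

The rule targets /p/ (voiceless bilabial stop), which sits after the trigger /w/ (voiced).
The voiced bilabial stop is [b], so /p/ → [b].
The same rule applies at the second boundary: /k/ → [g] next to /z/.

[ʒəwbʊzgɔ]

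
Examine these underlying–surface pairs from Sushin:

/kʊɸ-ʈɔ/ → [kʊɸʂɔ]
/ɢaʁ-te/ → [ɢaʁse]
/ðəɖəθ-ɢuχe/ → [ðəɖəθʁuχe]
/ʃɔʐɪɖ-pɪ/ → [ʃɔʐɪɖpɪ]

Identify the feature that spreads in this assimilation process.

Comparing underlying and surface forms, /ʈ/ → [ʂ] is the alternation; the neighbouring /ɸ/ is constant.
The change stop → fricative matches the manner of the preceding /ɸ/, identifying this as manner assimilation.
Checking the remaining alternations: /t/ → [s] after /ʁ/ (stop → fricative, matching a fricative); /ɢ/ → [ʁ] after /θ/ (stop → fricative, matching a fricative) — only manner changes, and always toward the preceding segment.
No alternation appears in [ʃɔʐɪɖpɪ]: there the adjacent consonants already agree in manner (/p/ and /ɖ/ are both stops), so this form is consistent with the same rule.

manner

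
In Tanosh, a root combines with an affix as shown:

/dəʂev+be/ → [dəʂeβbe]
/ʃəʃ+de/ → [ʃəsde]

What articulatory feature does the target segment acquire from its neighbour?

Underlying /v/ is realised as [β] next to /b/; /b/ itself does not change.
/v/ is labiodental while /b/ is bilabial; the output [β] is bilabial, matching the trigger — so the feature that spreads is place.
The other alternating form patterns the same way: /ʃ/ → [s] before /d/ (postalveolar → alveolar, matching alveolar) — only place changes, and always toward the following segment.

place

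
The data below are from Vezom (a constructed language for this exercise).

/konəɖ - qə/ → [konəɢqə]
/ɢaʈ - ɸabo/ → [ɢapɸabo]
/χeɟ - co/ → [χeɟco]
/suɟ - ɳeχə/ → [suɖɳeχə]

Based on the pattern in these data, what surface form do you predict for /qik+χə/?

[qiqχə]

The data show regressive place assimilation: /ɖ/ → [ɢ] before /q/; /ʈ/ → [p] before /ɸ/; /ɟ/ → [ɖ] before /ɳ/. In each pair only place changes, matching the following consonant, while manner and voice stay constant.
Nothing changes in [χeɟco]: there the adjacent consonants already agree in place (/ɟ/ and /c/ are both palatal), so this form is consistent with the same rule.
/k/ is a voiceless velar stop. The following trigger /χ/ is uvular, so /k/ must become uvular as well.
Changing only its place to uvular gives [q] — the voiceless uvular stop.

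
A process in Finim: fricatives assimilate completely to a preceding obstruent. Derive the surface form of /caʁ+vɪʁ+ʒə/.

/v/ is the segment targeted by the rule; it sits immediately after /ʁ/, so it assimilates completely and surfaces as [ʁ].
At the second juncture, /ʒ/ likewise becomes [ʁ] adjacent to /ʁ/.

[caʁʁɪʁʁə]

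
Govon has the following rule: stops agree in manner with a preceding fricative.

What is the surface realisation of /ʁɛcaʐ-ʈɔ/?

[ʁɛcaʐʂɔ]

The rule targets /ʈ/ (voiceless retroflex stop), which sits after the trigger /ʐ/ (fricative).
Changing only its manner to fricative gives [ʂ] — the voiceless retroflex fricative.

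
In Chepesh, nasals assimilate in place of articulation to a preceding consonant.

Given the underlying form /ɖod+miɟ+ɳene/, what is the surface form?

/m/ is a voiced bilabial nasal. The preceding trigger /d/ is alveolar, so /m/ must become alveolar as well.
The voiced alveolar nasal is [n], so /m/ → [n].
At the second juncture, /ɳ/ likewise becomes [ɲ] adjacent to /ɟ/.

[ɖodniɟɲene]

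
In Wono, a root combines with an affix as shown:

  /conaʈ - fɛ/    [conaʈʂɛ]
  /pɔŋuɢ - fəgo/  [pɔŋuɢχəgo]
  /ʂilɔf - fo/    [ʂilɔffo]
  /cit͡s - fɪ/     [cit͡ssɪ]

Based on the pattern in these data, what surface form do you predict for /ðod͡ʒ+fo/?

The data show progressive place assimilation: /f/ → [ʂ] after /ʈ/; /f/ → [χ] after /ɢ/; /f/ → [s] after /t͡s/. In each pair only place changes, matching the preceding consonant, while manner and voice stay constant.
Nothing changes in [ʂilɔffo]: there the adjacent consonants already agree in place (/f/ and /f/ are both labiodental), so this form is consistent with the same rule.
The rule targets /f/ (voiceless labiodental fricative), which sits after the trigger /d͡ʒ/ (postalveolar).
Changing only its place to postalveolar gives [ʃ] — the voiceless postalveolar fricative.

[ðod͡ʒʃo]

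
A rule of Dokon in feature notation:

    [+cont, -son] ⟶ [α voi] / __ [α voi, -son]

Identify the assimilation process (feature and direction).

regressive voicing assimilation

The rule copies [voi] from the environment onto the target, so the assimilating feature is voicing.
The conditioning segment sits to the right of the focus bar, meaning the trigger follows the segment that changes — regressive assimilation.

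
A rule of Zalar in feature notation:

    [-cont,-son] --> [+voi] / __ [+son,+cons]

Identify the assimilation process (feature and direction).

regressive voicing assimilation

The structural change is [+voi], and the conditioning segment [+son,+cons] (a sonorant consonant) is itself voiced, so the target comes to share the voicing of its neighbour — voicing assimilation.
Since the environment is written after the underscore, the trigger follows the target; the direction is regressive.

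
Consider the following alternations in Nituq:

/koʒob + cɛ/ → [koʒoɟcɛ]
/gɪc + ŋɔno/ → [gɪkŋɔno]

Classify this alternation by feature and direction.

The segment that alternates is /b/, which surfaces as [ɟ] when adjacent to /c/.
/b/ is bilabial while /c/ is palatal; the output [ɟ] is palatal, matching the trigger — so the feature that spreads is place.
Manner and voice are unchanged, so the assimilation is partial, not total.
Checking the remaining alternation: /c/ → [k] before /ŋ/ (palatal → velar, matching velar) — only place changes, and always toward the following segment.
Since the segment that changes precedes the conditioning segment, the assimilation is regressive.

regressive place assimilation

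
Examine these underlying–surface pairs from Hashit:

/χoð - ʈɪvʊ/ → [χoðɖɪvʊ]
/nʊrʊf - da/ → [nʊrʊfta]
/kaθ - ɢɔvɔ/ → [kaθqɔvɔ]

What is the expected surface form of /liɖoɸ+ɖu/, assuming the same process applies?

[liɖoɸʈu]

The data show progressive voicing assimilation: /ʈ/ → [ɖ] after /ð/; /d/ → [t] after /f/; /ɢ/ → [q] after /θ/. In each pair only voicing changes, matching the preceding consonant, while place and manner stay constant.
The rule targets /ɖ/ (voiced retroflex stop), which sits after the trigger /ɸ/ (voiceless).
A voiceless retroflex stop is [ʈ], so the surface segment is [ʈ].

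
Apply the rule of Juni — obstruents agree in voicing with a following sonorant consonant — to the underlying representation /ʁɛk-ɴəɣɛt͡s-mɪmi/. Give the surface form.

/k/ is a voiceless velar stop. The following trigger /ɴ/ is voiced, so /k/ must become voiced as well.
Changing only its voicing to voiced gives [g] — the voiced velar stop.
The same rule applies at the second boundary: /t͡s/ → [d͡z] next to /m/.

[ʁɛgɴəɣɛd͡zmɪmi]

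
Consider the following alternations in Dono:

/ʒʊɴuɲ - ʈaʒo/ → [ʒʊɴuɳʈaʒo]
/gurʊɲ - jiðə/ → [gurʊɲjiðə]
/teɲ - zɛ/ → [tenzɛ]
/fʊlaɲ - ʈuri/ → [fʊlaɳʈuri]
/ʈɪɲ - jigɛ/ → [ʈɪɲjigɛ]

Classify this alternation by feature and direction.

Comparing underlying and surface forms, /ɲ/ → [ɳ] is the alternation; the neighbouring /ʈ/ is constant.
/ɲ/ is palatal while /ʈ/ is retroflex; the output [ɳ] is retroflex, matching the trigger — so the feature that spreads is place.
Manner and voice are unchanged, so the assimilation is partial, not total.
The same holds elsewhere in the data: /ɲ/ → [n] before /z/ (palatal → alveolar, matching alveolar) — only place changes, and always toward the following segment.
Nothing changes in [gurʊɲjiðə], [ʈɪɲjigɛ]: there the adjacent consonants already agree in place (/ɲ/ and /j/ are both palatal; /ɲ/ and /j/ are both palatal), so these forms are consistent with the same rule.
Since the segment that changes precedes the conditioning segment, the assimilation is regressive.

regressive place assimilation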